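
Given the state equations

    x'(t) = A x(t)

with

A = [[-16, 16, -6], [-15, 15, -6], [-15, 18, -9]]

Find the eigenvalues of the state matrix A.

det(sI - A) = s^3 - (tr A)s^2 + (M11 + M22 + M33)s - det A, where Mii is the 2×2 principal minor of A obtained by deleting row i and column i.
tr A = (-16) + 15 + (-9) = -10; M11 = 15·(-9) - (-6)·18 = -135 - (-108) = -27; M22 = (-16)·(-9) - (-6)·(-15) = 144 - 90 = 54; M33 = (-16)·15 - 16·(-15) = -240 - (-240) = 0; sum of minors = 27.
det A = (-16)·(15·(-9) - (-6)·18) - 16·((-15)·(-9) - (-6)·(-15)) + (-6)·((-15)·18 - 15·(-15)) = (-16)·(-27) - 16·45 + (-6)·(-45) = -18.
So p(s) = det(sI - A) = s^3 + 10s^2 + 27s + 18.
Rational-root test: any integer root divides 18. Testing small divisors, s = -1 works: p(-1) = -1 + 10 + (-27) + 18 = 0, so (s + 1) is a factor.
Dividing, p(s) = (s + 1)(s^2 + 9s + 18).
Factor s^2 + 9s + 18: two numbers with sum -9 and product 18 are -3 and -6, so s^2 + 9s + 18 = (s + 3)(s + 6).
Hence p(s) = (s + 1) (s + 3) (s + 6), with roots -6, -3, -1.
All eigenvalues have negative real part, so the system is asymptotically stable.

-6, -3, -1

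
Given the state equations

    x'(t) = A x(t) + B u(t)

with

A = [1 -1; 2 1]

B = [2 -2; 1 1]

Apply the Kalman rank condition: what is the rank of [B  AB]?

2

AB = [[1, -3], [5, -3]]
Controllability matrix C = [B  AB] = [[2, -2, 1, -3], [1, 1, 5, -3]]
Take the 2×2 submatrix of C formed by columns 1, 2: [[2, -2], [1, 1]]. Its determinant is 2·1 - (-2)·1 = 2 - (-2) = 4 ≠ 0.
So rank(C) ≥ 2; since C has 2 rows, rank(C) = 2.
rank(C) = 2 = n, so the pair (A, B) is completely controllable.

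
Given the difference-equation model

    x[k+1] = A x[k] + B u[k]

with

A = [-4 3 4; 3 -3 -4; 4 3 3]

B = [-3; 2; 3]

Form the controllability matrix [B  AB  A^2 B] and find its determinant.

AB = [[30], [-27], [3]]
A^2B = [[-189], [159], [48]]
Controllability matrix C = [B  AB  A^2B] = [[-3, 30, -189], [2, -27, 159], [3, 3, 48]]
Expanding along the first row, det(C) = (-3)·((-27)·48 - 159·3) - 30·(2·48 - 159·3) + (-189)·(2·3 - (-27)·3) = (-3)·(-1773) - 30·(-381) + (-189)·87 = 306
Since det(C) ≠ 0, rank(C) = 3 and the system is completely controllable.

306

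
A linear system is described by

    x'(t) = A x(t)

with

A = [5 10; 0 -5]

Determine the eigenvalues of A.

det(sI - A) = s^2 - (tr A)s + det A, with tr A = 5 + (-5) = 0 and det A = 5·(-5) - 10·0 = -25 - 0 = -25.
So p(s) = det(sI - A) = s^2 - 25.
Factor s^2 - 25: two numbers with sum 0 and product -25 are 5 and -5, so s^2 - 25 = (s - 5)(s + 5).
Hence p(s) = (s - 5) (s + 5), with roots -5, 5.
At least one eigenvalue has non-negative real part, so the system is not asymptotically stable.

-5, 5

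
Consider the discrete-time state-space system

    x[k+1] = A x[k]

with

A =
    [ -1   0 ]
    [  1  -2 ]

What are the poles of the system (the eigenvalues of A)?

det(zI - A) = z^2 - (tr A)z + det A, with tr A = (-1) + (-2) = -3 and det A = (-1)·(-2) - 0·1 = 2 - 0 = 2.
So p(z) = det(zI - A) = z^2 + 3z + 2.
Factor z^2 + 3z + 2: two numbers with sum -3 and product 2 are -1 and -2, so z^2 + 3z + 2 = (z + 1)(z + 2).
Hence p(z) = (z + 1) (z + 2), with roots -2, -1.

-2, -1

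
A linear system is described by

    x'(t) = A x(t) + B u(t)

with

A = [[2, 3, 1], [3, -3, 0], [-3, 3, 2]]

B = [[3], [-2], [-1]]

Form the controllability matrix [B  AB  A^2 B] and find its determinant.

-620

AB = [[-1], [15], [-17]]
A^2B = [[26], [-48], [14]]
Controllability matrix C = [B  AB  A^2B] = [[3, -1, 26], [-2, 15, -48], [-1, -17, 14]]
Expanding along the first row, det(C) = 3·(15·14 - (-48)·(-17)) - (-1)·((-2)·14 - (-48)·(-1)) + 26·((-2)·(-17) - 15·(-1)) = 3·(-606) - (-1)·(-76) + 26·49 = -620
Since det(C) ≠ 0, rank(C) = 3 and the system is completely controllable.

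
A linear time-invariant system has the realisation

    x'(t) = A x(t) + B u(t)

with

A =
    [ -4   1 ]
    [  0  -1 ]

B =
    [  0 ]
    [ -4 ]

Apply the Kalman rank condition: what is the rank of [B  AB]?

AB = [[-4], [4]]
Controllability matrix C = [B  AB] = [[0, -4], [-4, 4]]
det(C) = 0·4 - (-4)·(-4) = 0 - 16 = -16 ≠ 0, so rank(C) = 2.
rank(C) = 2 = n, so the pair (A, B) is completely controllable.

2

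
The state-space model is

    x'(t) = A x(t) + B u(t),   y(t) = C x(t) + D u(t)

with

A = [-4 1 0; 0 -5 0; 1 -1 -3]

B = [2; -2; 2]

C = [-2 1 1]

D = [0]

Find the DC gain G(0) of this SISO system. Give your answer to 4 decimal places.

G(0) = C(-A)^{-1}B + D = -C A^{-1} B + D.
det A = -60, so A^{-1} = (1/-60)·adj(A) = [[-1/4, -1/20, 0], [0, -1/5, 0], [-1/12, 1/20, -1/3]]
A^{-1} B = [-2/5, 2/5, -14/15]^T
C A^{-1} B = 4/15
G(0) = D - C A^{-1} B = 0 - (4/15) = -4/15 ≈ -0.2667

-0.2667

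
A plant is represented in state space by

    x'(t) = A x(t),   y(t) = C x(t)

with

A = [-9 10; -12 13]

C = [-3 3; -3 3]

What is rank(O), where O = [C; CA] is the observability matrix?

1

CA = [[-9, 9], [-9, 9]]
Observability matrix O = [C; CA] = [[-3, 3], [-3, 3], [-9, 9], [-9, 9]]
Every row of O is a scalar multiple of row 1 = [-3, 3] (multipliers 1, 1, 3, 3), so the rows span a one-dimensional space.
O ≠ 0, hence rank(O) = 1.
rank(O) = 1 < n = 2, so the pair (A, C) is not completely observable.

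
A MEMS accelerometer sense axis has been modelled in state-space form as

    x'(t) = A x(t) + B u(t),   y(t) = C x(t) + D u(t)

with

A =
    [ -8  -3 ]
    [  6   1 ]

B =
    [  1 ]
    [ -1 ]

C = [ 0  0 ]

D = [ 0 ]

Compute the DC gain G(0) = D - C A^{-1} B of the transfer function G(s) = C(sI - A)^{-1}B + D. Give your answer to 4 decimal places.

G(0) = C(-A)^{-1}B + D = -C A^{-1} B + D.
det A = 10, so A^{-1} = (1/10)·adj(A) = [[1/10, 3/10], [-3/5, -4/5]]
A^{-1} B = [-1/5, 1/5]^T
C A^{-1} B = 0
G(0) = D - C A^{-1} B = 0 - (0) = 0

0.0000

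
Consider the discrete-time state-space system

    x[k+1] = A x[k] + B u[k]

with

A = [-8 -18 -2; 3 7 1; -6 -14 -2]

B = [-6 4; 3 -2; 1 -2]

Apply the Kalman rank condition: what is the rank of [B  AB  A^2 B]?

AB = [[-8, 8], [4, -4], [-8, 8]]
A^2B = [[8, -8], [-4, 4], [8, -8]]
Controllability matrix C = [B  AB  A^2B] = [[-6, 4, -8, 8, 8, -8], [3, -2, 4, -4, -4, 4], [1, -2, -8, 8, 8, -8]]
The rows r1, r2, r3 of C are linearly dependent: r1 + 2·r2 = 0 (check each entry), so rank(C) ≤ 2.
The 2×2 minor from rows 1, 3, columns 1, 2 is (-6)·(-2) - 4·1 = 12 - 4 = 8 ≠ 0, so rank(C) = 2.
rank(C) = 2 < n = 3, so the pair (A, B) is not completely controllable.

2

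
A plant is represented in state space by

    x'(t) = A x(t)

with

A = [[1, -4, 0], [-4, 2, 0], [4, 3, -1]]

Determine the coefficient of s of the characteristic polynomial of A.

Expand det(sI - A) for the 3×3 matrix.
p(s) = s^3 - 2s^2 - 17s - 14.
(Check: constant term = det(-A) = (-1)^3 det A = -14; coefficient of s^2 = -tr A = -2.)
The coefficient of s is -17.

-17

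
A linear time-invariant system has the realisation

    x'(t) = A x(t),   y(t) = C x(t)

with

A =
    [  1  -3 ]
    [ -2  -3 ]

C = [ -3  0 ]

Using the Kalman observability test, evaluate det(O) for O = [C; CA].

-27

CA = [[-3, 9]]
Observability matrix O = [C; CA] = [[-3, 0], [-3, 9]]
det(O) = (-3)·9 - 0·(-3) = -27 - 0 = -27
Since det(O) ≠ 0, rank(O) = 2 and the system is completely observable.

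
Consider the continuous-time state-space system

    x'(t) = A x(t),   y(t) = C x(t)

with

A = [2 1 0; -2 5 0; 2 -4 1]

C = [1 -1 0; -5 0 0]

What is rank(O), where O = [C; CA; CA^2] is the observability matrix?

CA = [[4, -4, 0], [-10, -5, 0]]
CA^2 = [[16, -16, 0], [-10, -35, 0]]
Observability matrix O = [C; CA; CA^2] = [[1, -1, 0], [-5, 0, 0], [4, -4, 0], [-10, -5, 0], [16, -16, 0], [-10, -35, 0]]
Column 3 of O is identically zero, so rank(O) ≤ 2.
The 2×2 minor from rows 1, 2, columns 1, 2 is 1·0 - (-1)·(-5) = 0 - 5 = -5 ≠ 0, so rank(O) = 2.
rank(O) = 2 < n = 3, so the pair (A, C) is not completely observable.

2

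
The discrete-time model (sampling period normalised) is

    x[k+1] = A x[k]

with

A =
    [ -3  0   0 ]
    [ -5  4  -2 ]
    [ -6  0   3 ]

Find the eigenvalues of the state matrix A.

-3, 3, 4

det(zI - A) = z^3 - (tr A)z^2 + (M11 + M22 + M33)z - det A, where Mii is the 2×2 principal minor of A obtained by deleting row i and column i.
tr A = (-3) + 4 + 3 = 4; M11 = 4·3 - (-2)·0 = 12 - 0 = 12; M22 = (-3)·3 - 0·(-6) = -9 - 0 = -9; M33 = (-3)·4 - 0·(-5) = -12 - 0 = -12; sum of minors = -9.
det A = (-3)·(4·3 - (-2)·0) - 0·((-5)·3 - (-2)·(-6)) + 0·((-5)·0 - 4·(-6)) = (-3)·12 - 0·(-27) + 0·24 = -36.
So p(z) = det(zI - A) = z^3 - 4z^2 - 9z + 36.
Rational-root test: any integer root divides 36. Testing small divisors, z = -3 works: p(-3) = -27 + (-36) + 27 + 36 = 0, so (z + 3) is a factor.
Dividing, p(z) = (z + 3)(z^2 - 7z + 12).
Factor z^2 - 7z + 12: two numbers with sum 7 and product 12 are 4 and 3, so z^2 - 7z + 12 = (z - 4)(z - 3).
Hence p(z) = (z - 4) (z - 3) (z + 3), with roots -3, 3, 4.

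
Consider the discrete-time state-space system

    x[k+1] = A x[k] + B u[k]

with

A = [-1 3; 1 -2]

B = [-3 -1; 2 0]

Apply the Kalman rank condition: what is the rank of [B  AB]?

AB = [[9, 1], [-7, -1]]
Controllability matrix C = [B  AB] = [[-3, -1, 9, 1], [2, 0, -7, -1]]
Take the 2×2 submatrix of C formed by columns 1, 2: [[-3, -1], [2, 0]]. Its determinant is (-3)·0 - (-1)·2 = 0 - (-2) = 2 ≠ 0.
So rank(C) ≥ 2; since C has 2 rows, rank(C) = 2.
rank(C) = 2 = n, so the pair (A, B) is completely controllable.

2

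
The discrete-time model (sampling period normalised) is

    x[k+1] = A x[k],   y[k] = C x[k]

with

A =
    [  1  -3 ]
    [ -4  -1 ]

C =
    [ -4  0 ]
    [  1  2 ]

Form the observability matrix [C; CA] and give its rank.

CA = [[-4, 12], [-7, -5]]
Observability matrix O = [C; CA] = [[-4, 0], [1, 2], [-4, 12], [-7, -5]]
Take the 2×2 submatrix of O formed by rows 1, 2: [[-4, 0], [1, 2]]. Its determinant is (-4)·2 - 0·1 = -8 - 0 = -8 ≠ 0.
So rank(O) ≥ 2; since O has 2 columns, rank(O) = 2.
rank(O) = 2 = n, so the pair (A, C) is completely observable.

2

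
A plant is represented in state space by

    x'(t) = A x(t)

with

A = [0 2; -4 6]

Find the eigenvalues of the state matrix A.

2, 4

det(sI - A) = s^2 - (tr A)s + det A, with tr A = 0 + 6 = 6 and det A = 0·6 - 2·(-4) = 0 - (-8) = 8.
So p(s) = det(sI - A) = s^2 - 6s + 8.
Factor s^2 - 6s + 8: two numbers with sum 6 and product 8 are 4 and 2, so s^2 - 6s + 8 = (s - 4)(s - 2).
Hence p(s) = (s - 4) (s - 2), with roots 2, 4.
At least one eigenvalue has non-negative real part, so the system is not asymptotically stable.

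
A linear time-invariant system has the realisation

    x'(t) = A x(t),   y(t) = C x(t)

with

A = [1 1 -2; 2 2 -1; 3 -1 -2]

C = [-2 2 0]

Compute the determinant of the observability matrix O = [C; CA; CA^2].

CA = [[2, 2, 2]]
CA^2 = [[12, 4, -10]]
Observability matrix O = [C; CA; CA^2] = [[-2, 2, 0], [2, 2, 2], [12, 4, -10]]
Expanding along the first row, det(O) = (-2)·(2·(-10) - 2·4) - 2·(2·(-10) - 2·12) + 0·(2·4 - 2·12) = (-2)·(-28) - 2·(-44) + 0·(-16) = 144
Since det(O) ≠ 0, rank(O) = 3 and the system is completely observable.

144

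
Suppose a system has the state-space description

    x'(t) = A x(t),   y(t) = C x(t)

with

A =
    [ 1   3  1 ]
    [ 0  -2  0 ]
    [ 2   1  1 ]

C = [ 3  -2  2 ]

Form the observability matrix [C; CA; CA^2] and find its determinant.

CA = [[7, 15, 5]]
CA^2 = [[17, -4, 12]]
Observability matrix O = [C; CA; CA^2] = [[3, -2, 2], [7, 15, 5], [17, -4, 12]]
Expanding along the first row, det(O) = 3·(15·12 - 5·(-4)) - (-2)·(7·12 - 5·17) + 2·(7·(-4) - 15·17) = 3·200 - (-2)·(-1) + 2·(-283) = 32
Since det(O) ≠ 0, rank(O) = 3 and the system is completely observable.

32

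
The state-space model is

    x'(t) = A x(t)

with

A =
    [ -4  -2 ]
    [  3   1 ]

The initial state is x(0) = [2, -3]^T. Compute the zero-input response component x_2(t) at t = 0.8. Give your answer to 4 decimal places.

-1.3480

det(sI - A) = s^2 - (tr A)s + det A, with tr A = (-4) + 1 = -3 and det A = (-4)·1 - (-2)·3 = -4 - (-6) = 2.
So p(s) = det(sI - A) = s^2 + 3s + 2.
Factor s^2 + 3s + 2: two numbers with sum -3 and product 2 are -1 and -2, so s^2 + 3s + 2 = (s + 1)(s + 2).
Hence p(s) = (s + 1) (s + 2), with roots -2, -1.
The eigenvalues -2, -1 are distinct and real, so A is diagonalisable and x(t) = e^{At} x(0) = V diag(e^{λ_i t}) V^{-1} x(0), where the columns of V are the eigenvectors.
λ = -2: A - (-2)I = [[-2, -2], [3, 3]]. Row 1 gives (-2)·v1 + (-2)·v2 = 0, so take v_1 = [-1, 1]^T.
λ = -1: A - (-1)I = [[-3, -2], [3, 2]]. Row 1 gives (-3)·v1 + (-2)·v2 = 0, so take v_2 = [2, -3]^T.
V = [v_1 v_2] = [[-1, 2], [1, -3]] has det V = 1, so V^{-1} = adj(V)/det V = [[-3, -2], [-1, -1]].
Modal coordinates z(0) = V^{-1} x(0): (-3)·2 + (-2)·(-3) = 0; (-1)·2 + (-1)·(-3) = 1; so z(0) = [0, 1]^T.
x_2(t) = Σ_i (v_i)_2 · z_i(0) · e^{λ_i t} (row 2 of V times the modal terms).
x_2(0.8) = 1·0·e^{-2·0.8} + (-3)·1·e^{-1·0.8} = 0·0.201897 + (-3)·0.449329 = -1.3480.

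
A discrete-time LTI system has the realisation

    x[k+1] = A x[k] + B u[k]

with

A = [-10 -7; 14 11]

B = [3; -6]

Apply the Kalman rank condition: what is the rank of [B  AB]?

1

AB = [[12], [-24]]
Controllability matrix C = [B  AB] = [[3, 12], [-6, -24]]
Every column of C is a scalar multiple of column 1 = [3, -6] (multipliers 1, 4), so the columns span a one-dimensional space.
C ≠ 0, hence rank(C) = 1.
rank(C) = 1 < n = 2, so the pair (A, B) is not completely controllable.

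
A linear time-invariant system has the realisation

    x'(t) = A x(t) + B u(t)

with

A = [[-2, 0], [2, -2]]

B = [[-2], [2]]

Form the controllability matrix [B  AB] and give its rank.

AB = [[4], [-8]]
Controllability matrix C = [B  AB] = [[-2, 4], [2, -8]]
det(C) = (-2)·(-8) - 4·2 = 16 - 8 = 8 ≠ 0, so rank(C) = 2.
rank(C) = 2 = n, so the pair (A, B) is completely controllable.

2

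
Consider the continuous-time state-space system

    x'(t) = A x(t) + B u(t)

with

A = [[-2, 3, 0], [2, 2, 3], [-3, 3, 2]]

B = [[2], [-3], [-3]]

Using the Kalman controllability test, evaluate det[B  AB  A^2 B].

AB = [[-13], [-11], [-21]]
A^2B = [[-7], [-111], [-36]]
Controllability matrix C = [B  AB  A^2B] = [[2, -13, -7], [-3, -11, -111], [-3, -21, -36]]
Expanding along the first row, det(C) = 2·((-11)·(-36) - (-111)·(-21)) - (-13)·((-3)·(-36) - (-111)·(-3)) + (-7)·((-3)·(-21) - (-11)·(-3)) = 2·(-1935) - (-13)·(-225) + (-7)·30 = -7005
Since det(C) ≠ 0, rank(C) = 3 and the system is completely controllable.

-7005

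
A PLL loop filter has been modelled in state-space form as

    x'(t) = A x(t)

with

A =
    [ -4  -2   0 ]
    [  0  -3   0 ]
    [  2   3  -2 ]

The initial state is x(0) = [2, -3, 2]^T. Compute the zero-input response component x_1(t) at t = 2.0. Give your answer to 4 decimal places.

det(sI - A) = s^3 - (tr A)s^2 + (M11 + M22 + M33)s - det A, where Mii is the 2×2 principal minor of A obtained by deleting row i and column i.
tr A = (-4) + (-3) + (-2) = -9; M11 = (-3)·(-2) - 0·3 = 6 - 0 = 6; M22 = (-4)·(-2) - 0·2 = 8 - 0 = 8; M33 = (-4)·(-3) - (-2)·0 = 12 - 0 = 12; sum of minors = 26.
det A = (-4)·((-3)·(-2) - 0·3) - (-2)·(0·(-2) - 0·2) + 0·(0·3 - (-3)·2) = (-4)·6 - (-2)·0 + 0·6 = -24.
So p(s) = det(sI - A) = s^3 + 9s^2 + 26s + 24.
Rational-root test: any integer root divides 24. Testing small divisors, s = -2 works: p(-2) = -8 + 36 + (-52) + 24 = 0, so (s + 2) is a factor.
Dividing, p(s) = (s + 2)(s^2 + 7s + 12).
Factor s^2 + 7s + 12: two numbers with sum -7 and product 12 are -3 and -4, so s^2 + 7s + 12 = (s + 3)(s + 4).
Hence p(s) = (s + 2) (s + 3) (s + 4), with roots -4, -3, -2.
The eigenvalues -4, -3, -2 are distinct and real, so A is diagonalisable and x(t) = e^{At} x(0) = V diag(e^{λ_i t}) V^{-1} x(0), where the columns of V are the eigenvectors.
λ = -4: A - (-4)I = [[0, -2, 0], [0, 1, 0], [2, 3, 2]]. v must be orthogonal to every row; (row 1) × (row 3) = [-4, 0, 4], so take v_1 = [1, 0, -1]^T.
λ = -3: A - (-3)I = [[-1, -2, 0], [0, 0, 0], [2, 3, 1]]. v must be orthogonal to every row; (row 1) × (row 3) = [-2, 1, 1], so take v_2 = [-2, 1, 1]^T.
λ = -2: A - (-2)I = [[-2, -2, 0], [0, -1, 0], [2, 3, 0]]. v must be orthogonal to every row; (row 1) × (row 2) = [0, 0, 2], so take v_3 = [0, 0, 1]^T.
V = [v_1 v_2 v_3] = [[1, -2, 0], [0, 1, 0], [-1, 1, 1]] has det V = 1, so V^{-1} = adj(V)/det V = [[1, 2, 0], [0, 1, 0], [1, 1, 1]].
Modal coordinates z(0) = V^{-1} x(0): 1·2 + 2·(-3) + 0·2 = -4; 0·2 + 1·(-3) + 0·2 = -3; 1·2 + 1·(-3) + 1·2 = 1; so z(0) = [-4, -3, 1]^T.
x_1(t) = Σ_i (v_i)_1 · z_i(0) · e^{λ_i t} (row 1 of V times the modal terms).
x_1(2.0) = 1·(-4)·e^{-4·2.0} + (-2)·(-3)·e^{-3·2.0} + 0·1·e^{-2·2.0} = (-4)·0.000335 + 6·0.002479 + 0·0.018316 = 0.0135.

0.0135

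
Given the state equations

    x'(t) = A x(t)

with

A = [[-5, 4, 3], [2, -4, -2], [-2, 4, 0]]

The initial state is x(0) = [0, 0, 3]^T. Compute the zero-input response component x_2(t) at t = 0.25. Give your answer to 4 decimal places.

-0.6269

det(sI - A) = s^3 - (tr A)s^2 + (M11 + M22 + M33)s - det A, where Mii is the 2×2 principal minor of A obtained by deleting row i and column i.
tr A = (-5) + (-4) + 0 = -9; M11 = (-4)·0 - (-2)·4 = 0 - (-8) = 8; M22 = (-5)·0 - 3·(-2) = 0 - (-6) = 6; M33 = (-5)·(-4) - 4·2 = 20 - 8 = 12; sum of minors = 26.
det A = (-5)·((-4)·0 - (-2)·4) - 4·(2·0 - (-2)·(-2)) + 3·(2·4 - (-4)·(-2)) = (-5)·8 - 4·(-4) + 3·0 = -24.
So p(s) = det(sI - A) = s^3 + 9s^2 + 26s + 24.
Rational-root test: any integer root divides 24. Testing small divisors, s = -2 works: p(-2) = -8 + 36 + (-52) + 24 = 0, so (s + 2) is a factor.
Dividing, p(s) = (s + 2)(s^2 + 7s + 12).
Factor s^2 + 7s + 12: two numbers with sum -7 and product 12 are -3 and -4, so s^2 + 7s + 12 = (s + 3)(s + 4).
Hence p(s) = (s + 2) (s + 3) (s + 4), with roots -4, -3, -2.
The eigenvalues -4, -3, -2 are distinct and real, so A is diagonalisable and x(t) = e^{At} x(0) = V diag(e^{λ_i t}) V^{-1} x(0), where the columns of V are the eigenvectors.
λ = -4: A - (-4)I = [[-1, 4, 3], [2, 0, -2], [-2, 4, 4]]. v must be orthogonal to every row; (row 1) × (row 2) = [-8, 4, -8], so take v_1 = [-2, 1, -2]^T.
λ = -3: A - (-3)I = [[-2, 4, 3], [2, -1, -2], [-2, 4, 3]]. v must be orthogonal to every row; (row 1) × (row 2) = [-5, 2, -6], so take v_2 = [5, -2, 6]^T.
λ = -2: A - (-2)I = [[-3, 4, 3], [2, -2, -2], [-2, 4, 2]]. v must be orthogonal to every row; (row 1) × (row 2) = [-2, 0, -2], so take v_3 = [-1, 0, -1]^T.
V = [v_1 v_2 v_3] = [[-2, 5, -1], [1, -2, 0], [-2, 6, -1]] has det V = -1, so V^{-1} = adj(V)/det V = [[-2, 1, 2], [-1, 0, 1], [-2, -2, 1]].
Modal coordinates z(0) = V^{-1} x(0): (-2)·0 + 1·0 + 2·3 = 6; (-1)·0 + 0·0 + 1·3 = 3; (-2)·0 + (-2)·0 + 1·3 = 3; so z(0) = [6, 3, 3]^T.
x_2(t) = Σ_i (v_i)_2 · z_i(0) · e^{λ_i t} (row 2 of V times the modal terms).
x_2(0.25) = 1·6·e^{-4·0.25} + (-2)·3·e^{-3·0.25} + 0·3·e^{-2·0.25} = 6·0.367879 + (-6)·0.472367 + 0·0.606531 = -0.6269.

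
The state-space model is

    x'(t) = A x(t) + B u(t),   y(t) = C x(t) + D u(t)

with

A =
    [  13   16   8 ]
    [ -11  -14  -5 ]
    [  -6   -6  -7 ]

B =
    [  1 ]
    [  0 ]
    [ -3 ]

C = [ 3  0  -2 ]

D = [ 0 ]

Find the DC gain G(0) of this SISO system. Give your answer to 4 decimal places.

G(0) = C(-A)^{-1}B + D = -C A^{-1} B + D.
det A = -12, so A^{-1} = (1/-12)·adj(A) = [[-17/3, -16/3, -8/3], [47/12, 43/12, 23/12], [3/2, 3/2, 1/2]]
A^{-1} B = [7/3, -11/6, 0]^T
C A^{-1} B = 7
G(0) = D - C A^{-1} B = 0 - (7) = -7

-7.0000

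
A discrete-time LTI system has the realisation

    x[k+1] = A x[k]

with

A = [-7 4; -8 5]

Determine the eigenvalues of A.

det(zI - A) = z^2 - (tr A)z + det A, with tr A = (-7) + 5 = -2 and det A = (-7)·5 - 4·(-8) = -35 - (-32) = -3.
So p(z) = det(zI - A) = z^2 + 2z - 3.
Factor z^2 + 2z - 3: two numbers with sum -2 and product -3 are 1 and -3, so z^2 + 2z - 3 = (z - 1)(z + 3).
Hence p(z) = (z - 1) (z + 3), with roots -3, 1.

-3, 1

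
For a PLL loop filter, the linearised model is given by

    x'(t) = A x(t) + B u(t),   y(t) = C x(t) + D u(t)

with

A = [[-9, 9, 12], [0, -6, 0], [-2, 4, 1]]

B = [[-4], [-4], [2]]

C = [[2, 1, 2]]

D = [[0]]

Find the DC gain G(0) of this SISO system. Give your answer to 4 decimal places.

1.4667

G(0) = C(-A)^{-1}B + D = -C A^{-1} B + D.
det A = -90, so A^{-1} = (1/-90)·adj(A) = [[1/15, -13/30, -4/5], [0, -1/6, 0], [2/15, -1/5, -3/5]]
A^{-1} B = [-2/15, 2/3, -14/15]^T
C A^{-1} B = -22/15
G(0) = D - C A^{-1} B = 0 - (-22/15) = 22/15 ≈ 1.4667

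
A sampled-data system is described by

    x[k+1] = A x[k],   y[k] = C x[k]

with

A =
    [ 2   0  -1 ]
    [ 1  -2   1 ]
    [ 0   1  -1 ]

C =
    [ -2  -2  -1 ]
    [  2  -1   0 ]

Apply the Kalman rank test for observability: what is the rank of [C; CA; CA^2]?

CA = [[-6, 3, 1], [3, 2, -3]]
CA^2 = [[-9, -5, 8], [8, -7, 2]]
Observability matrix O = [C; CA; CA^2] = [[-2, -2, -1], [2, -1, 0], [-6, 3, 1], [3, 2, -3], [-9, -5, 8], [8, -7, 2]]
Take the 3×3 submatrix of O formed by rows 1, 2, 3: [[-2, -2, -1], [2, -1, 0], [-6, 3, 1]]. Its determinant is (-2)·((-1)·1 - 0·3) - (-2)·(2·1 - 0·(-6)) + (-1)·(2·3 - (-1)·(-6)) = (-2)·(-1) - (-2)·2 + (-1)·0 = 6 ≠ 0.
So rank(O) ≥ 3; since O has 3 columns, rank(O) = 3.
rank(O) = 3 = n, so the pair (A, C) is completely observable.

3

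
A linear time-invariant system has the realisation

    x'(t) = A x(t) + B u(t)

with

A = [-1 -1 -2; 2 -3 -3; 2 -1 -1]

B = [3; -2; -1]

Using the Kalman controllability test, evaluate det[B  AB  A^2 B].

AB = [[1], [15], [9]]
A^2B = [[-34], [-70], [-22]]
Controllability matrix C = [B  AB  A^2B] = [[3, 1, -34], [-2, 15, -70], [-1, 9, -22]]
Expanding along the first row, det(C) = 3·(15·(-22) - (-70)·9) - 1·((-2)·(-22) - (-70)·(-1)) + (-34)·((-2)·9 - 15·(-1)) = 3·300 - 1·(-26) + (-34)·(-3) = 1028
Since det(C) ≠ 0, rank(C) = 3 and the system is completely controllable.

1028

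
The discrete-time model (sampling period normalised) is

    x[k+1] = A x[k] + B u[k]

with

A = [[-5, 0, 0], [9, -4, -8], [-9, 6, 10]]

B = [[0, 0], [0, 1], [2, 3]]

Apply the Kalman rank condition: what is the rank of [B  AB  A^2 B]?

AB = [[0, 0], [-16, -28], [20, 36]]
A^2B = [[0, 0], [-96, -176], [104, 192]]
Controllability matrix C = [B  AB  A^2B] = [[0, 0, 0, 0, 0, 0], [0, 1, -16, -28, -96, -176], [2, 3, 20, 36, 104, 192]]
Row 1 of C is identically zero, so rank(C) ≤ 2.
The 2×2 minor from rows 2, 3, columns 1, 2 is 0·3 - 1·2 = 0 - 2 = -2 ≠ 0, so rank(C) = 2.
rank(C) = 2 < n = 3, so the pair (A, B) is not completely controllable.

2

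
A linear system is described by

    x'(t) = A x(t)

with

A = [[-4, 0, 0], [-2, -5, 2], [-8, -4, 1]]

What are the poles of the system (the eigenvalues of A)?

-4, -3, -1

det(sI - A) = s^3 - (tr A)s^2 + (M11 + M22 + M33)s - det A, where Mii is the 2×2 principal minor of A obtained by deleting row i and column i.
tr A = (-4) + (-5) + 1 = -8; M11 = (-5)·1 - 2·(-4) = -5 - (-8) = 3; M22 = (-4)·1 - 0·(-8) = -4 - 0 = -4; M33 = (-4)·(-5) - 0·(-2) = 20 - 0 = 20; sum of minors = 19.
det A = (-4)·((-5)·1 - 2·(-4)) - 0·((-2)·1 - 2·(-8)) + 0·((-2)·(-4) - (-5)·(-8)) = (-4)·3 - 0·14 + 0·(-32) = -12.
So p(s) = det(sI - A) = s^3 + 8s^2 + 19s + 12.
Rational-root test: any integer root divides 12. Testing small divisors, s = -1 works: p(-1) = -1 + 8 + (-19) + 12 = 0, so (s + 1) is a factor.
Dividing, p(s) = (s + 1)(s^2 + 7s + 12).
Factor s^2 + 7s + 12: two numbers with sum -7 and product 12 are -3 and -4, so s^2 + 7s + 12 = (s + 3)(s + 4).
Hence p(s) = (s + 1) (s + 3) (s + 4), with roots -4, -3, -1.
All eigenvalues have negative real part, so the system is asymptotically stable.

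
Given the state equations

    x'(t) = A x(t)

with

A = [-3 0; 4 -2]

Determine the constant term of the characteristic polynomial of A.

6

For a 2×2 matrix, det(sI - A) = s^2 - (tr A)s + det A.
tr A = -5, det A = 6.
So p(s) = s^2 + 5s + 6.
The constant term is 6.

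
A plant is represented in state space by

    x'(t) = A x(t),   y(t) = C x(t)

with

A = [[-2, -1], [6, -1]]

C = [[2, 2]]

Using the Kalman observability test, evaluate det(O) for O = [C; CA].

-24

CA = [[8, -4]]
Observability matrix O = [C; CA] = [[2, 2], [8, -4]]
det(O) = 2·(-4) - 2·8 = -8 - 16 = -24
Since det(O) ≠ 0, rank(O) = 2 and the system is completely observable.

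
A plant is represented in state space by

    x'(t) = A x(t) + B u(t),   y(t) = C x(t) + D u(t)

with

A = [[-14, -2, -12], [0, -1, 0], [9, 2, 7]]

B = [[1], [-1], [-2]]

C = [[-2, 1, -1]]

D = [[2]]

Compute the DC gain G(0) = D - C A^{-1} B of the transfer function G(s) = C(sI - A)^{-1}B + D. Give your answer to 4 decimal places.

G(0) = C(-A)^{-1}B + D = -C A^{-1} B + D.
det A = -10, so A^{-1} = (1/-10)·adj(A) = [[7/10, 1, 6/5], [0, -1, 0], [-9/10, -1, -7/5]]
A^{-1} B = [-27/10, 1, 29/10]^T
C A^{-1} B = 7/2
G(0) = D - C A^{-1} B = 2 - (7/2) = -3/2 ≈ -1.5000

-1.5000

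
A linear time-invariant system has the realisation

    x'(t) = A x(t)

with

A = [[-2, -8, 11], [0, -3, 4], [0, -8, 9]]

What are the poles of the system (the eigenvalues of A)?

-2, 1, 5

det(sI - A) = s^3 - (tr A)s^2 + (M11 + M22 + M33)s - det A, where Mii is the 2×2 principal minor of A obtained by deleting row i and column i.
tr A = (-2) + (-3) + 9 = 4; M11 = (-3)·9 - 4·(-8) = -27 - (-32) = 5; M22 = (-2)·9 - 11·0 = -18 - 0 = -18; M33 = (-2)·(-3) - (-8)·0 = 6 - 0 = 6; sum of minors = -7.
det A = (-2)·((-3)·9 - 4·(-8)) - (-8)·(0·9 - 4·0) + 11·(0·(-8) - (-3)·0) = (-2)·5 - (-8)·0 + 11·0 = -10.
So p(s) = det(sI - A) = s^3 - 4s^2 - 7s + 10.
Rational-root test: any integer root divides 10. Testing small divisors, s = 1 works: p(1) = 1 + (-4) + (-7) + 10 = 0, so (s - 1) is a factor.
Dividing, p(s) = (s - 1)(s^2 - 3s - 10).
Factor s^2 - 3s - 10: two numbers with sum 3 and product -10 are 5 and -2, so s^2 - 3s - 10 = (s - 5)(s + 2).
Hence p(s) = (s - 5) (s - 1) (s + 2), with roots -2, 1, 5.
At least one eigenvalue has non-negative real part, so the system is not asymptotically stable.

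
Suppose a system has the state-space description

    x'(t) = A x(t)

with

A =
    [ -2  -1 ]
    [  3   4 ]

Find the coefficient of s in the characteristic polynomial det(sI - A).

For a 2×2 matrix, det(sI - A) = s^2 - (tr A)s + det A.
tr A = 2, det A = -5.
So p(s) = s^2 - 2s - 5.
The coefficient of s is -2.

-2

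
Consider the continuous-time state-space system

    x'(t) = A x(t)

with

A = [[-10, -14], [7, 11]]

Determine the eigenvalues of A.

-3, 4

det(sI - A) = s^2 - (tr A)s + det A, with tr A = (-10) + 11 = 1 and det A = (-10)·11 - (-14)·7 = -110 - (-98) = -12.
So p(s) = det(sI - A) = s^2 - s - 12.
Factor s^2 - s - 12: two numbers with sum 1 and product -12 are 4 and -3, so s^2 - s - 12 = (s - 4)(s + 3).
Hence p(s) = (s - 4) (s + 3), with roots -3, 4.
At least one eigenvalue has non-negative real part, so the system is not asymptotically stable.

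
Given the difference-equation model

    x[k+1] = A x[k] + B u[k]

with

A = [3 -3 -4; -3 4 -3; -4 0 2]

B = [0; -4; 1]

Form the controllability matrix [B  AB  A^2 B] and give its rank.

AB = [[8], [-19], [2]]
A^2B = [[73], [-106], [-28]]
Controllability matrix C = [B  AB  A^2B] = [[0, 8, 73], [-4, -19, -106], [1, 2, -28]]
det(C) = 0·((-19)·(-28) - (-106)·2) - 8·((-4)·(-28) - (-106)·1) + 73·((-4)·2 - (-19)·1) = 0·744 - 8·218 + 73·11 = -941 ≠ 0, so rank(C) = 3.
rank(C) = 3 = n, so the pair (A, B) is completely controllable.

3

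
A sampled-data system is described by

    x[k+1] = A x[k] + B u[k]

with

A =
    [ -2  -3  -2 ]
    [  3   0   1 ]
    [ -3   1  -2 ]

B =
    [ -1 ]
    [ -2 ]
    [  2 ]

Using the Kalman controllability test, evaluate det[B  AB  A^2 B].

-10

AB = [[4], [-1], [-3]]
A^2B = [[1], [9], [-7]]
Controllability matrix C = [B  AB  A^2B] = [[-1, 4, 1], [-2, -1, 9], [2, -3, -7]]
Expanding along the first row, det(C) = (-1)·((-1)·(-7) - 9·(-3)) - 4·((-2)·(-7) - 9·2) + 1·((-2)·(-3) - (-1)·2) = (-1)·34 - 4·(-4) + 1·8 = -10
Since det(C) ≠ 0, rank(C) = 3 and the system is completely controllable.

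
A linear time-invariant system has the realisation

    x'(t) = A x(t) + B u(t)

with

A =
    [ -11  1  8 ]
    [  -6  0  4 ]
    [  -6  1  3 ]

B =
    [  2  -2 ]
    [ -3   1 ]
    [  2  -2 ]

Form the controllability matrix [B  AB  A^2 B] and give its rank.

2

AB = [[-9, 7], [-4, 4], [-9, 7]]
A^2B = [[23, -17], [18, -14], [23, -17]]
Controllability matrix C = [B  AB  A^2B] = [[2, -2, -9, 7, 23, -17], [-3, 1, -4, 4, 18, -14], [2, -2, -9, 7, 23, -17]]
The rows r1, r2, r3 of C are linearly dependent: -r1 + r3 = 0 (check each entry), so rank(C) ≤ 2.
The 2×2 minor from rows 1, 2, columns 1, 2 is 2·1 - (-2)·(-3) = 2 - 6 = -4 ≠ 0, so rank(C) = 2.
rank(C) = 2 < n = 3, so the pair (A, B) is not completely controllable.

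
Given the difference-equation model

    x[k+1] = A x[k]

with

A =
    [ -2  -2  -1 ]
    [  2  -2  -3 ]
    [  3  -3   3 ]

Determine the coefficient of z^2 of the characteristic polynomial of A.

Expand det(zI - A) for the 3×3 matrix.
p(z) = z^3 + z^2 - 10z - 60.
(Check: constant term = det(-A) = (-1)^3 det A = -60; coefficient of z^2 = -tr A = 1.)
The coefficient of z^2 is 1.

1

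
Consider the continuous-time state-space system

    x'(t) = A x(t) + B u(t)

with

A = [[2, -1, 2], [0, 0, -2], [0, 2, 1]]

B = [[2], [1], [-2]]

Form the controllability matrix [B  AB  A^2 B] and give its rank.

3

AB = [[-1], [4], [0]]
A^2B = [[-6], [0], [8]]
Controllability matrix C = [B  AB  A^2B] = [[2, -1, -6], [1, 4, 0], [-2, 0, 8]]
det(C) = 2·(4·8 - 0·0) - (-1)·(1·8 - 0·(-2)) + (-6)·(1·0 - 4·(-2)) = 2·32 - (-1)·8 + (-6)·8 = 24 ≠ 0, so rank(C) = 3.
rank(C) = 3 = n, so the pair (A, B) is completely controllable.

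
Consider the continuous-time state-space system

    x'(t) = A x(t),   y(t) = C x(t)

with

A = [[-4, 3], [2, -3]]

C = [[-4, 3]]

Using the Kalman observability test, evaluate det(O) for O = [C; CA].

18

CA = [[22, -21]]
Observability matrix O = [C; CA] = [[-4, 3], [22, -21]]
det(O) = (-4)·(-21) - 3·22 = 84 - 66 = 18
Since det(O) ≠ 0, rank(O) = 2 and the system is completely observable.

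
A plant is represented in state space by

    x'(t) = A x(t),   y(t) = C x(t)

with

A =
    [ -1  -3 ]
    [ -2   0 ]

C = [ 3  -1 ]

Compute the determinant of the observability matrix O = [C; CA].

CA = [[-1, -9]]
Observability matrix O = [C; CA] = [[3, -1], [-1, -9]]
det(O) = 3·(-9) - (-1)·(-1) = -27 - 1 = -28
Since det(O) ≠ 0, rank(O) = 2 and the system is completely observable.

-28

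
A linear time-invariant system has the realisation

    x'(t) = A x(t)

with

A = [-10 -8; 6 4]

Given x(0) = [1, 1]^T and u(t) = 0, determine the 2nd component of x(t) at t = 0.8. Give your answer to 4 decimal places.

det(sI - A) = s^2 - (tr A)s + det A, with tr A = (-10) + 4 = -6 and det A = (-10)·4 - (-8)·6 = -40 - (-48) = 8.
So p(s) = det(sI - A) = s^2 + 6s + 8.
Factor s^2 + 6s + 8: two numbers with sum -6 and product 8 are -2 and -4, so s^2 + 6s + 8 = (s + 2)(s + 4).
Hence p(s) = (s + 2) (s + 4), with roots -4, -2.
The eigenvalues -4, -2 are distinct and real, so A is diagonalisable and x(t) = e^{At} x(0) = V diag(e^{λ_i t}) V^{-1} x(0), where the columns of V are the eigenvectors.
λ = -4: A - (-4)I = [[-6, -8], [6, 8]]. Row 1 gives (-6)·v1 + (-8)·v2 = 0, so take v_1 = [-4, 3]^T.
λ = -2: A - (-2)I = [[-8, -8], [6, 6]]. Row 1 gives (-8)·v1 + (-8)·v2 = 0, so take v_2 = [1, -1]^T.
V = [v_1 v_2] = [[-4, 1], [3, -1]] has det V = 1, so V^{-1} = adj(V)/det V = [[-1, -1], [-3, -4]].
Modal coordinates z(0) = V^{-1} x(0): (-1)·1 + (-1)·1 = -2; (-3)·1 + (-4)·1 = -7; so z(0) = [-2, -7]^T.
x_2(t) = Σ_i (v_i)_2 · z_i(0) · e^{λ_i t} (row 2 of V times the modal terms).
x_2(0.8) = 3·(-2)·e^{-4·0.8} + (-1)·(-7)·e^{-2·0.8} = (-6)·0.040762 + 7·0.201897 = 1.1687.

1.1687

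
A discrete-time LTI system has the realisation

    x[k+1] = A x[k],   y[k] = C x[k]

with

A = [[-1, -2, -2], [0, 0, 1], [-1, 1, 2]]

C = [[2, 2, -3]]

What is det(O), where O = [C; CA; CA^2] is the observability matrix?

11

CA = [[1, -7, -8]]
CA^2 = [[7, -10, -25]]
Observability matrix O = [C; CA; CA^2] = [[2, 2, -3], [1, -7, -8], [7, -10, -25]]
Expanding along the first row, det(O) = 2·((-7)·(-25) - (-8)·(-10)) - 2·(1·(-25) - (-8)·7) + (-3)·(1·(-10) - (-7)·7) = 2·95 - 2·31 + (-3)·39 = 11
Since det(O) ≠ 0, rank(O) = 3 and the system is completely observable.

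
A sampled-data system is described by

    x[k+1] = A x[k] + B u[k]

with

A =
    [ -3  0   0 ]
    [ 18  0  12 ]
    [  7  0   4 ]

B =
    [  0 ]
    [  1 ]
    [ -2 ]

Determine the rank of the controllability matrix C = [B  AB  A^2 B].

AB = [[0], [-24], [-8]]
A^2B = [[0], [-96], [-32]]
Controllability matrix C = [B  AB  A^2B] = [[0, 0, 0], [1, -24, -96], [-2, -8, -32]]
Row 1 of C is identically zero, so rank(C) ≤ 2.
The 2×2 minor from rows 2, 3, columns 1, 2 is 1·(-8) - (-24)·(-2) = -8 - 48 = -56 ≠ 0, so rank(C) = 2.
rank(C) = 2 < n = 3, so the pair (A, B) is not completely controllable.

2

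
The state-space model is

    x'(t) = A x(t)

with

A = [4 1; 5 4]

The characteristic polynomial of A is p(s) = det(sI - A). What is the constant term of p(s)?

11

For a 2×2 matrix, det(sI - A) = s^2 - (tr A)s + det A.
tr A = 8, det A = 11.
So p(s) = s^2 - 8s + 11.
The constant term is 11.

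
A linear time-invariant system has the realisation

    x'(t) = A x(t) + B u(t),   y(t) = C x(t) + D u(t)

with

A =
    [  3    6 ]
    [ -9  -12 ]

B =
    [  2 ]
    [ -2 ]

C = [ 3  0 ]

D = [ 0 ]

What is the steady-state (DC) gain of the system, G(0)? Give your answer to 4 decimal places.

G(0) = C(-A)^{-1}B + D = -C A^{-1} B + D.
det A = 18, so A^{-1} = (1/18)·adj(A) = [[-2/3, -1/3], [1/2, 1/6]]
A^{-1} B = [-2/3, 2/3]^T
C A^{-1} B = -2
G(0) = D - C A^{-1} B = 0 - (-2) = 2

2.0000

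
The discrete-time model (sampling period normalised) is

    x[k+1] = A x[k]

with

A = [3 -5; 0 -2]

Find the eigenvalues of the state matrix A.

-2, 3

det(zI - A) = z^2 - (tr A)z + det A, with tr A = 3 + (-2) = 1 and det A = 3·(-2) - (-5)·0 = -6 - 0 = -6.
So p(z) = det(zI - A) = z^2 - z - 6.
Factor z^2 - z - 6: two numbers with sum 1 and product -6 are 3 and -2, so z^2 - z - 6 = (z - 3)(z + 2).
Hence p(z) = (z - 3) (z + 2), with roots -2, 3.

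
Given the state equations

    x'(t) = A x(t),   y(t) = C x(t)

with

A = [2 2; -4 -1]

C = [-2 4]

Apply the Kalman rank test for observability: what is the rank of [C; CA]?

2

CA = [[-20, -8]]
Observability matrix O = [C; CA] = [[-2, 4], [-20, -8]]
det(O) = (-2)·(-8) - 4·(-20) = 16 - (-80) = 96 ≠ 0, so rank(O) = 2.
rank(O) = 2 = n, so the pair (A, C) is completely observable.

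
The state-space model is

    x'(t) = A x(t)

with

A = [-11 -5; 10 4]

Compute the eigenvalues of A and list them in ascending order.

det(sI - A) = s^2 - (tr A)s + det A, with tr A = (-11) + 4 = -7 and det A = (-11)·4 - (-5)·10 = -44 - (-50) = 6.
So p(s) = det(sI - A) = s^2 + 7s + 6.
Factor s^2 + 7s + 6: two numbers with sum -7 and product 6 are -1 and -6, so s^2 + 7s + 6 = (s + 1)(s + 6).
Hence p(s) = (s + 1) (s + 6), with roots -6, -1.
All eigenvalues have negative real part, so the system is asymptotically stable.

-6, -1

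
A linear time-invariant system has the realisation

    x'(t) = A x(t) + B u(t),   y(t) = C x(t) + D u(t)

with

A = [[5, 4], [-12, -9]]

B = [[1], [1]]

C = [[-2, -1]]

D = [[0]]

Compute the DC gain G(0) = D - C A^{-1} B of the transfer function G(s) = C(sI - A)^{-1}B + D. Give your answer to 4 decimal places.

G(0) = C(-A)^{-1}B + D = -C A^{-1} B + D.
det A = 3, so A^{-1} = (1/3)·adj(A) = [[-3, -4/3], [4, 5/3]]
A^{-1} B = [-13/3, 17/3]^T
C A^{-1} B = 3
G(0) = D - C A^{-1} B = 0 - (3) = -3

-3.0000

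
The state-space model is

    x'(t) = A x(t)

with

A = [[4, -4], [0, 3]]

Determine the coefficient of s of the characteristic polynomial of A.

For a 2×2 matrix, det(sI - A) = s^2 - (tr A)s + det A.
tr A = 7, det A = 12.
So p(s) = s^2 - 7s + 12.
The coefficient of s is -7.

-7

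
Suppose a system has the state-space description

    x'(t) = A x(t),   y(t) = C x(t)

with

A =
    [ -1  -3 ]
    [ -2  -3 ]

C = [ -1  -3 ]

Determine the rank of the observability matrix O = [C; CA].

2

CA = [[7, 12]]
Observability matrix O = [C; CA] = [[-1, -3], [7, 12]]
det(O) = (-1)·12 - (-3)·7 = -12 - (-21) = 9 ≠ 0, so rank(O) = 2.
rank(O) = 2 = n, so the pair (A, C) is completely observable.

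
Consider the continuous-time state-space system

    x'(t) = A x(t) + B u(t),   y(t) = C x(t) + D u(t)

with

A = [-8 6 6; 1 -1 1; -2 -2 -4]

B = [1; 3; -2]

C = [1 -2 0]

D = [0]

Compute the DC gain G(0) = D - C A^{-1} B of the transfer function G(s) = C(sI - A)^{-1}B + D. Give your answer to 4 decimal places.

G(0) = C(-A)^{-1}B + D = -C A^{-1} B + D.
det A = -60, so A^{-1} = (1/-60)·adj(A) = [[-1/10, -1/5, -1/5], [-1/30, -11/15, -7/30], [1/15, 7/15, -1/30]]
A^{-1} B = [-3/10, -53/30, 23/15]^T
C A^{-1} B = 97/30
G(0) = D - C A^{-1} B = 0 - (97/30) = -97/30 ≈ -3.2333

-3.2333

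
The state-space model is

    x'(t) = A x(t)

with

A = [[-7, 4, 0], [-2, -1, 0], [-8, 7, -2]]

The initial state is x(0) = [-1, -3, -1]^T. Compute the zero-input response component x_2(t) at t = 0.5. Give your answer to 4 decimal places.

det(sI - A) = s^3 - (tr A)s^2 + (M11 + M22 + M33)s - det A, where Mii is the 2×2 principal minor of A obtained by deleting row i and column i.
tr A = (-7) + (-1) + (-2) = -10; M11 = (-1)·(-2) - 0·7 = 2 - 0 = 2; M22 = (-7)·(-2) - 0·(-8) = 14 - 0 = 14; M33 = (-7)·(-1) - 4·(-2) = 7 - (-8) = 15; sum of minors = 31.
det A = (-7)·((-1)·(-2) - 0·7) - 4·((-2)·(-2) - 0·(-8)) + 0·((-2)·7 - (-1)·(-8)) = (-7)·2 - 4·4 + 0·(-22) = -30.
So p(s) = det(sI - A) = s^3 + 10s^2 + 31s + 30.
Rational-root test: any integer root divides 30. Testing small divisors, s = -2 works: p(-2) = -8 + 40 + (-62) + 30 = 0, so (s + 2) is a factor.
Dividing, p(s) = (s + 2)(s^2 + 8s + 15).
Factor s^2 + 8s + 15: two numbers with sum -8 and product 15 are -3 and -5, so s^2 + 8s + 15 = (s + 3)(s + 5).
Hence p(s) = (s + 2) (s + 3) (s + 5), with roots -5, -3, -2.
The eigenvalues -5, -3, -2 are distinct and real, so A is diagonalisable and x(t) = e^{At} x(0) = V diag(e^{λ_i t}) V^{-1} x(0), where the columns of V are the eigenvectors.
λ = -5: A - (-5)I = [[-2, 4, 0], [-2, 4, 0], [-8, 7, 3]]. v must be orthogonal to every row; (row 1) × (row 3) = [12, 6, 18], so take v_1 = [2, 1, 3]^T.
λ = -3: A - (-3)I = [[-4, 4, 0], [-2, 2, 0], [-8, 7, 1]]. v must be orthogonal to every row; (row 1) × (row 3) = [4, 4, 4], so take v_2 = [-1, -1, -1]^T.
λ = -2: A - (-2)I = [[-5, 4, 0], [-2, 1, 0], [-8, 7, 0]]. v must be orthogonal to every row; (row 1) × (row 2) = [0, 0, 3], so take v_3 = [0, 0, 1]^T.
V = [v_1 v_2 v_3] = [[2, -1, 0], [1, -1, 0], [3, -1, 1]] has det V = -1, so V^{-1} = adj(V)/det V = [[1, -1, 0], [1, -2, 0], [-2, 1, 1]].
Modal coordinates z(0) = V^{-1} x(0): 1·(-1) + (-1)·(-3) + 0·(-1) = 2; 1·(-1) + (-2)·(-3) + 0·(-1) = 5; (-2)·(-1) + 1·(-3) + 1·(-1) = -2; so z(0) = [2, 5, -2]^T.
x_2(t) = Σ_i (v_i)_2 · z_i(0) · e^{λ_i t} (row 2 of V times the modal terms).
x_2(0.5) = 1·2·e^{-5·0.5} + (-1)·5·e^{-3·0.5} + 0·(-2)·e^{-2·0.5} = 2·0.082085 + (-5)·0.223130 + 0·0.367879 = -0.9515.

-0.9515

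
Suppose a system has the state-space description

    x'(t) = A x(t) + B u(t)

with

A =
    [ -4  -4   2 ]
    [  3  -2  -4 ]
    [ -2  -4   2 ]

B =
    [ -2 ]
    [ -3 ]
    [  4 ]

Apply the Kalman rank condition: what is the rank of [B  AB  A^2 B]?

AB = [[28], [-16], [24]]
A^2B = [[0], [20], [56]]
Controllability matrix C = [B  AB  A^2B] = [[-2, 28, 0], [-3, -16, 20], [4, 24, 56]]
det(C) = (-2)·((-16)·56 - 20·24) - 28·((-3)·56 - 20·4) + 0·((-3)·24 - (-16)·4) = (-2)·(-1376) - 28·(-248) + 0·(-8) = 9696 ≠ 0, so rank(C) = 3.
rank(C) = 3 = n, so the pair (A, B) is completely controllable.

3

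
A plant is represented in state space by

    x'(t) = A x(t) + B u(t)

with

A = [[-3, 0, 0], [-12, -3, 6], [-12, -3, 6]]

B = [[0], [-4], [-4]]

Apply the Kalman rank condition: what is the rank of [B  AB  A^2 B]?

AB = [[0], [-12], [-12]]
A^2B = [[0], [-36], [-36]]
Controllability matrix C = [B  AB  A^2B] = [[0, 0, 0], [-4, -12, -36], [-4, -12, -36]]
Every column of C is a scalar multiple of column 1 = [0, -4, -4] (multipliers 1, 3, 9), so the columns span a one-dimensional space.
C ≠ 0, hence rank(C) = 1.
rank(C) = 1 < n = 3, so the pair (A, B) is not completely controllable.

1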